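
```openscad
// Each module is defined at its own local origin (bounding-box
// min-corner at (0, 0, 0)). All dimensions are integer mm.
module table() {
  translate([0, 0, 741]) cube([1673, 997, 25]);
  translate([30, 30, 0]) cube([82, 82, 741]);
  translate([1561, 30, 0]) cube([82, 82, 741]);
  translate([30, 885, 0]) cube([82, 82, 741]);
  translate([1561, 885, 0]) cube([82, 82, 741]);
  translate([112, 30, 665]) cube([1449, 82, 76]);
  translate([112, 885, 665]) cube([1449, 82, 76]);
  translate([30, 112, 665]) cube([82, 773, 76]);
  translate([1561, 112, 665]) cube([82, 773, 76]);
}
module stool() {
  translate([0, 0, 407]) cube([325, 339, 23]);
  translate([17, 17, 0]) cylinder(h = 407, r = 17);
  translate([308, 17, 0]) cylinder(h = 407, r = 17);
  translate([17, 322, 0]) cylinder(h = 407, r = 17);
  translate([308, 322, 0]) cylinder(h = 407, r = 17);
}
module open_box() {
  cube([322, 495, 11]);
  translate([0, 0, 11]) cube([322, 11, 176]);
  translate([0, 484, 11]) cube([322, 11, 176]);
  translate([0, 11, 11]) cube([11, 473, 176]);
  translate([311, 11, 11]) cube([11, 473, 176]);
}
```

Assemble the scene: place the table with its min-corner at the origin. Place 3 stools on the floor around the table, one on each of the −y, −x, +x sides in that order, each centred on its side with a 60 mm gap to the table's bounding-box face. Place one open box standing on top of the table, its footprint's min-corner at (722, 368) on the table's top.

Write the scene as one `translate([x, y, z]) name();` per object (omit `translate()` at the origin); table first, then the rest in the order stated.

table();
translate([674, -399, 0]) stool();
translate([-385, 329, 0]) stool();
translate([1733, 329, 0]) stool();
translate([722, 368, 766]) open_box();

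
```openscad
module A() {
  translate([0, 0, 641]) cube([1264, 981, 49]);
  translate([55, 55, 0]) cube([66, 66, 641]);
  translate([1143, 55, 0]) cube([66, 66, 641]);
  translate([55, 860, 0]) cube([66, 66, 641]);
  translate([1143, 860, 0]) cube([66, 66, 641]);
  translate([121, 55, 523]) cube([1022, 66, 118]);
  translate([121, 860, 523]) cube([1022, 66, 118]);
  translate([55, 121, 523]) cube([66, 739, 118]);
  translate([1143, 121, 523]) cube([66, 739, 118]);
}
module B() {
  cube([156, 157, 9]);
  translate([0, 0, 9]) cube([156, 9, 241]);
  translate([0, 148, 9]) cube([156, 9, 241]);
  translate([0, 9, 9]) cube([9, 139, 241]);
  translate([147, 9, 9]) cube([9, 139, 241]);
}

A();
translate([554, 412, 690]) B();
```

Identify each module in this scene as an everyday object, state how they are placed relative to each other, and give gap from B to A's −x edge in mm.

A is a table. B is an open box. The open box is on top of the table, centred. The gap from the open box to the table's −x edge is 554 mm.

The open box's min-x is at 554; the table's min-x is 0; gap = 554 mm.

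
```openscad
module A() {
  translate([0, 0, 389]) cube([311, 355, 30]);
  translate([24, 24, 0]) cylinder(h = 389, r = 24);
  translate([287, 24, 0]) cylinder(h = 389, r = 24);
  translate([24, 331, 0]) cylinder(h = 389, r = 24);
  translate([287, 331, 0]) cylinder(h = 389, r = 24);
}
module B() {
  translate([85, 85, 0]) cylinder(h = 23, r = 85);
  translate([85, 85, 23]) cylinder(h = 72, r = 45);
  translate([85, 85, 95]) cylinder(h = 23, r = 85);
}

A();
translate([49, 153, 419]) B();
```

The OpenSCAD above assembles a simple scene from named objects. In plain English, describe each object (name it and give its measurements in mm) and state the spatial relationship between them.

A is a four-legged stool. The seat is 311×355 mm, 30 mm thick, top at z = 419 mm. It stands on four round legs, each 48 mm in diameter, from z = 0 to the seat underside, each leg's axis is inset half a diameter from the nearest pair of seat edges (so the leg's bounding box is flush with the corner).

B is a spool: two coaxial disc flanges of radius 85 mm and thickness 23 mm, joined by a core cylinder of radius 45 mm and height 72 mm. The lower flange rests on z = 0 and the three cylinders share a vertical axis.

The spool is on top of the stool.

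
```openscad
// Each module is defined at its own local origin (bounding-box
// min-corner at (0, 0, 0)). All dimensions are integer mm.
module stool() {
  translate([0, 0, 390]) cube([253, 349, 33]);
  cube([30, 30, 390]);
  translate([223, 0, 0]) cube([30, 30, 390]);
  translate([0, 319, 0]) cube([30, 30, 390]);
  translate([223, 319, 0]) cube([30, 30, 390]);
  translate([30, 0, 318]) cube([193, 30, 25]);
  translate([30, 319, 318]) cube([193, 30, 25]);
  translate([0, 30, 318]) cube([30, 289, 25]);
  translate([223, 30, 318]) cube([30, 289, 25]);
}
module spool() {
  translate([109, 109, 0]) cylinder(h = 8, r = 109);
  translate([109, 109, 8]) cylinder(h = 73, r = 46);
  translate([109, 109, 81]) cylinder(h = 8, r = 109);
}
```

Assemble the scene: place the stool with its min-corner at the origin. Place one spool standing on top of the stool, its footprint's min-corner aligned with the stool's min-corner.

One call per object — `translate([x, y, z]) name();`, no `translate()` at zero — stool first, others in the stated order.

stool();
translate([0, 0, 423]) spool();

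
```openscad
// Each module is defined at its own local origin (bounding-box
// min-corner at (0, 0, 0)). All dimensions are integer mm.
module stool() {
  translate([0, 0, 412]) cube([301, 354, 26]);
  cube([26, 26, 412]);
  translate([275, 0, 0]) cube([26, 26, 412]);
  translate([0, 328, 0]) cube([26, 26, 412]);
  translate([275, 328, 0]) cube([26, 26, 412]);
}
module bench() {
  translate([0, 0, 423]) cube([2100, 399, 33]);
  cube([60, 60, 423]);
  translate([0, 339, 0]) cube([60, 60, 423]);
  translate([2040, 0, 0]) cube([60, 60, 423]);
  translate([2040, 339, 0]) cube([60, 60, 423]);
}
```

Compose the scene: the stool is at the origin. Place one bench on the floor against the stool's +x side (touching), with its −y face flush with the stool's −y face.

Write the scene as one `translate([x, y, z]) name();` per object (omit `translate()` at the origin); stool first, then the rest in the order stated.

stool();
translate([301, 0, 0]) bench();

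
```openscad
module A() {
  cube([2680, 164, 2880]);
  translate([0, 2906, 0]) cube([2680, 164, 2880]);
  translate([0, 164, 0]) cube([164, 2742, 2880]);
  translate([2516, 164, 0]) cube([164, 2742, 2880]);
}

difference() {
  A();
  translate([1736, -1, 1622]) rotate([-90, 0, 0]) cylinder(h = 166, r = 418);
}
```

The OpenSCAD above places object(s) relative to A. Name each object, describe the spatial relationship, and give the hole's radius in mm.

The subtracted cylinder has r = 418 mm.

A is a house frame. The house frame has a circular hole through its front wall. The hole's radius is 418 mm.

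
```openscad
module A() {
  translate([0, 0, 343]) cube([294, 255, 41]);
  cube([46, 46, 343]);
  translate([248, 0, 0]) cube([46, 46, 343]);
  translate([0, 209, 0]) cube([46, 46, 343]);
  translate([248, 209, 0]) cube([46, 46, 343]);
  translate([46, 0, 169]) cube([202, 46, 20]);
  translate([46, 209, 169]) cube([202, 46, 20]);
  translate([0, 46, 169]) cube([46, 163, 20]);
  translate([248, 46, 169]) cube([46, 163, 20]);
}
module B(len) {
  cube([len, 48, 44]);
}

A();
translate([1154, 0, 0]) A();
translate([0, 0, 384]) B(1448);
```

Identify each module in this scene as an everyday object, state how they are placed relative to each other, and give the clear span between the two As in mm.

Second stool starts at x = 1154; first ends at x = 294; clear span = 1154 − 294 = 860 mm.

A is a stool. B is a beam. A beam spans the tops of two stools. The clear span between the two stools is 860 mm.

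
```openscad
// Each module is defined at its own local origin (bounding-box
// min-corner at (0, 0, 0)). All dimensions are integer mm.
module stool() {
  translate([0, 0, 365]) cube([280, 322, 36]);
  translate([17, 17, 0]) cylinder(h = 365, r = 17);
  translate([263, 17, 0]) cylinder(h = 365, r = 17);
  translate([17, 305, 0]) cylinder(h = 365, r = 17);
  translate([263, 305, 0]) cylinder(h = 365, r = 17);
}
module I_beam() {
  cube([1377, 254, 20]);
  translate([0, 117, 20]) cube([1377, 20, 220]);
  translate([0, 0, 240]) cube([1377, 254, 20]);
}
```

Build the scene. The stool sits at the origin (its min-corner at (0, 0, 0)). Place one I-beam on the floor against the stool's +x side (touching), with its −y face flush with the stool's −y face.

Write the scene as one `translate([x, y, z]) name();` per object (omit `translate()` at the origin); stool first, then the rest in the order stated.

stool();
translate([280, 0, 0]) I_beam();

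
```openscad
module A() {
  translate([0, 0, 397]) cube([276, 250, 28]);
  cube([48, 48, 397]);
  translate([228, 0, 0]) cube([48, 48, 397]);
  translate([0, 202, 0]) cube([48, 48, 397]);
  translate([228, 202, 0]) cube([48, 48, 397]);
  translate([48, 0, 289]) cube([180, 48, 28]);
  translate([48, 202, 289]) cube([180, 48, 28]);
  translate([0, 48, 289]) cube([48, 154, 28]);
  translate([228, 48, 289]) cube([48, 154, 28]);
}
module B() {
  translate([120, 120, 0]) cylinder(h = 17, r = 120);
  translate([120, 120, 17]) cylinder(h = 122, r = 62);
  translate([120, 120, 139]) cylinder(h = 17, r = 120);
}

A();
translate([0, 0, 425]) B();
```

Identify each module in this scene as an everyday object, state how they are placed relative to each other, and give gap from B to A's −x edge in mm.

The spool's min-x is at 0; the stool's min-x is 0; gap = 0 mm.

A is a stool. B is a spool. The spool is on top of the stool. The gap from the spool to the stool's −x edge is 0 mm.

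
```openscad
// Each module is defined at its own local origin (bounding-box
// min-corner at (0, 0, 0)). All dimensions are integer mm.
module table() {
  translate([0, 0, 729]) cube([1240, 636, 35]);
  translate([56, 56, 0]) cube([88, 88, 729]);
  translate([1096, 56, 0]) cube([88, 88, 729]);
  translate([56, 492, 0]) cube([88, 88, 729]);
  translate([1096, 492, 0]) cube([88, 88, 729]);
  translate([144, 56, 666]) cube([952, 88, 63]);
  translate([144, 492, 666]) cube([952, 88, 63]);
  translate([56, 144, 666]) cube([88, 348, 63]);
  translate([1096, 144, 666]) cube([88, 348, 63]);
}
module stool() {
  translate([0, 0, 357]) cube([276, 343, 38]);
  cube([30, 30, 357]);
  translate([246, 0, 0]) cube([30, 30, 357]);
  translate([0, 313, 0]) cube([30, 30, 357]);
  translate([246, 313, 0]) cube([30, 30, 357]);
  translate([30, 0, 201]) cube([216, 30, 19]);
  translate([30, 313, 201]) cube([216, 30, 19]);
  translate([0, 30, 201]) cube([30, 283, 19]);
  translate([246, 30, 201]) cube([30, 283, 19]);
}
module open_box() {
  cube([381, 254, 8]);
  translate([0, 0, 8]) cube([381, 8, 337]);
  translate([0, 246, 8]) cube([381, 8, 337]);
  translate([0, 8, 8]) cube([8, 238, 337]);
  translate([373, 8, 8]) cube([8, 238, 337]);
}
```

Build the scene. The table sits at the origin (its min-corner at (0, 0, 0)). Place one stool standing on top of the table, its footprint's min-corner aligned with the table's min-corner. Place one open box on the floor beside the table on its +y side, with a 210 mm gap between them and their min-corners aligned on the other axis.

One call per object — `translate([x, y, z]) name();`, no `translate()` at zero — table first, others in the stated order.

table();
translate([0, 0, 764]) stool();
translate([0, 846, 0]) open_box();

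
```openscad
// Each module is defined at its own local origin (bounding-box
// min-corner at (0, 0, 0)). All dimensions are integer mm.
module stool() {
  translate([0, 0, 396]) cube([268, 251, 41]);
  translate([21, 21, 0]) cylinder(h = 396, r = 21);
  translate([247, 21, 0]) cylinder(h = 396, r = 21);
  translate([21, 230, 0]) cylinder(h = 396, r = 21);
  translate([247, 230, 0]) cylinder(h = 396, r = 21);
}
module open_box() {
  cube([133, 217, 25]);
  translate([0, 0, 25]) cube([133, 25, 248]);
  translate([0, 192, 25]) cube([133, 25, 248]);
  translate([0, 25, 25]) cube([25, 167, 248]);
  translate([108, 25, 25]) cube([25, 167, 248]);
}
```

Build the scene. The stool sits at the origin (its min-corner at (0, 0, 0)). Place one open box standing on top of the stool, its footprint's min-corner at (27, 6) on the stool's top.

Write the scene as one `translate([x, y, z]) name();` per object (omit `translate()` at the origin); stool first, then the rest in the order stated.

stool();
translate([27, 6, 437]) open_box();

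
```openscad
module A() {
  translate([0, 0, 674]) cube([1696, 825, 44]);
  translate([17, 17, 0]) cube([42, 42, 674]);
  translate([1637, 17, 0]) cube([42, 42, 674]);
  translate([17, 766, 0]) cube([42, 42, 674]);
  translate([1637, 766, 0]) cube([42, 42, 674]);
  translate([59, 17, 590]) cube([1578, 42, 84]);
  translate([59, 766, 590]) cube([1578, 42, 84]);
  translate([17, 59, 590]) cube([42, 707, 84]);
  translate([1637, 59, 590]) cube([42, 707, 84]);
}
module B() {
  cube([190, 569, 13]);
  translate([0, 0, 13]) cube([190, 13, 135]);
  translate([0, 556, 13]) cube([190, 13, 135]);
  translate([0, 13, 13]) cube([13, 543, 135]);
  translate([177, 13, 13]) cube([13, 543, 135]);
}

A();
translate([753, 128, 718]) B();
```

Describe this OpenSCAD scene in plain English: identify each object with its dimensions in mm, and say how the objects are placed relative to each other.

A is a rectangular dining table. The top is 1696×825×44 mm with its upper surface at z = 718 mm. It stands on four 42×42 mm square legs, each inset 17 mm from the nearest pair of top edges, running from the floor to the underside of the top. Four apron rails, 42 mm thick and 84 mm tall, run between adjacent legs with their top edges flush with the underside of the top and their outer faces flush with the legs' outer faces.

B is an open-topped rectangular box: outside dimensions 190×569×148 mm, with a uniform wall and base thickness of 13 mm. The base is a full 190×569 slab on the floor; four walls sit on top of the base. The front and back walls (the −y and +y sides) span the full width; the two side walls fit between them.

The open box is on top of the table, centred.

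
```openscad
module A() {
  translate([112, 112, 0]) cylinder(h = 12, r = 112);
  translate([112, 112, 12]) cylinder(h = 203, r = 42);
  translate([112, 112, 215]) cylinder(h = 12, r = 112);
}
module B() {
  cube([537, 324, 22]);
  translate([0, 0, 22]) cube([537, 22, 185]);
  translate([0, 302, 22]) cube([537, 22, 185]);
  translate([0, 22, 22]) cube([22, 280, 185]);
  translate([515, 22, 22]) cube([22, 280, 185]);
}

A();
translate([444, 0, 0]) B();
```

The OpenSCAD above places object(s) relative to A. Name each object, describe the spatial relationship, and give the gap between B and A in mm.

The open box's nearest face is 220 mm from the spool's +x face.

A is a spool. B is an open box. The open box is on the floor beside the spool on its +x side. The gap between the open box and the spool is 220 mm.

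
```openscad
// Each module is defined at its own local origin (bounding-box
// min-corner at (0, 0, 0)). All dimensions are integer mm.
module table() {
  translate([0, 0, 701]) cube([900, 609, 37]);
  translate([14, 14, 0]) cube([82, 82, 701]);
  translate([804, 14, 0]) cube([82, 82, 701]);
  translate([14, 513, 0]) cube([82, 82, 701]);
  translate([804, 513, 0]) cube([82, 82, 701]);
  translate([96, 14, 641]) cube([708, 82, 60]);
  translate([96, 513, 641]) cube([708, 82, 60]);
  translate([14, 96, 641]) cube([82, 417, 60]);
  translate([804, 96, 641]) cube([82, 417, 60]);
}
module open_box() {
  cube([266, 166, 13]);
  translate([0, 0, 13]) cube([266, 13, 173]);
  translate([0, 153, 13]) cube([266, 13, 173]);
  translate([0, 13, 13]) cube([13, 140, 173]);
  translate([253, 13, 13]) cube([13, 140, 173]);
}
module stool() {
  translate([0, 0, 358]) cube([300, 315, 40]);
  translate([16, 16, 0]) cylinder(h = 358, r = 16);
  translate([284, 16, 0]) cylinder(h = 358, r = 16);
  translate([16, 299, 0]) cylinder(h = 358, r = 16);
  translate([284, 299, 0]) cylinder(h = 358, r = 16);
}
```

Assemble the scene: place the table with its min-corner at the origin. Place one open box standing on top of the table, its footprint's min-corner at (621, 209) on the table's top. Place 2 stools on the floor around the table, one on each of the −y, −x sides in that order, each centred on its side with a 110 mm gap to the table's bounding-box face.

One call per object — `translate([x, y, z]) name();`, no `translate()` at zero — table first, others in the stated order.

table();
translate([621, 209, 738]) open_box();
translate([300, -425, 0]) stool();
translate([-410, 147, 0]) stool();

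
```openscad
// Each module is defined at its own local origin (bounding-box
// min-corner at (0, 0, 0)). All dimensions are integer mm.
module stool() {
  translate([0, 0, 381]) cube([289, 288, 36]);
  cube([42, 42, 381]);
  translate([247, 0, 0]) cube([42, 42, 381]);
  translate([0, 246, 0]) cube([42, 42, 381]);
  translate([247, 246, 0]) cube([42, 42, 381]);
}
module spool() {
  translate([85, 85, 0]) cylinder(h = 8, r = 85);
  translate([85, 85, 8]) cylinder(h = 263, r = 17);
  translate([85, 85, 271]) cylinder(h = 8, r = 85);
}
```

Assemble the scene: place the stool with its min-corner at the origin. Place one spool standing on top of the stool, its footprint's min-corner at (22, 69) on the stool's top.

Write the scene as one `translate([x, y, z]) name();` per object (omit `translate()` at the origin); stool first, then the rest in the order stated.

stool();
translate([22, 69, 417]) spool();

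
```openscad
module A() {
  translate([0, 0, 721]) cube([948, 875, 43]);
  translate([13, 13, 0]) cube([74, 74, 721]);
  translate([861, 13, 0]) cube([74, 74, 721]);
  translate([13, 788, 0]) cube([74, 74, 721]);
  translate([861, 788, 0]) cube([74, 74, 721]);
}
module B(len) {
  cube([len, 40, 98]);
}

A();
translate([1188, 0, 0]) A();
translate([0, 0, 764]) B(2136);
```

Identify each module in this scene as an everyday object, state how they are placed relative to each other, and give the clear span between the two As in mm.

A is a table. B is a beam. A beam spans the tops of two tables. The clear span between the two tables is 240 mm.

Second table starts at x = 1188; first ends at x = 948; clear span = 1188 − 948 = 240 mm.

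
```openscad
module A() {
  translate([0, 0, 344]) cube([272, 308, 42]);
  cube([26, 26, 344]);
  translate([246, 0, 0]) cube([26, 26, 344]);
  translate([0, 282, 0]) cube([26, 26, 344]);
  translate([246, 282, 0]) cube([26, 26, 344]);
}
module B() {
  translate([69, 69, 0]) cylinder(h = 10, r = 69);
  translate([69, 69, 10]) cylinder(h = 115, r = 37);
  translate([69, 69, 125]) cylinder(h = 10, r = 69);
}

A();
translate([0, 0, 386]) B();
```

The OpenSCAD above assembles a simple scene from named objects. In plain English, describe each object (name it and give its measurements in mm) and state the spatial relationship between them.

A is a four-legged stool. The seat is a 272×308×42 mm slab whose top surface is at z = 386 mm; four square legs, each 26×26 mm in cross-section, run from the floor (z = 0) to the underside of the seat, each flush with a corner of the seat.

B is a spool: two coaxial disc flanges of radius 69 mm and thickness 10 mm, joined by a core cylinder of radius 37 mm and height 115 mm. The lower flange rests on z = 0 and the three cylinders share a vertical axis.

The spool is on top of the stool.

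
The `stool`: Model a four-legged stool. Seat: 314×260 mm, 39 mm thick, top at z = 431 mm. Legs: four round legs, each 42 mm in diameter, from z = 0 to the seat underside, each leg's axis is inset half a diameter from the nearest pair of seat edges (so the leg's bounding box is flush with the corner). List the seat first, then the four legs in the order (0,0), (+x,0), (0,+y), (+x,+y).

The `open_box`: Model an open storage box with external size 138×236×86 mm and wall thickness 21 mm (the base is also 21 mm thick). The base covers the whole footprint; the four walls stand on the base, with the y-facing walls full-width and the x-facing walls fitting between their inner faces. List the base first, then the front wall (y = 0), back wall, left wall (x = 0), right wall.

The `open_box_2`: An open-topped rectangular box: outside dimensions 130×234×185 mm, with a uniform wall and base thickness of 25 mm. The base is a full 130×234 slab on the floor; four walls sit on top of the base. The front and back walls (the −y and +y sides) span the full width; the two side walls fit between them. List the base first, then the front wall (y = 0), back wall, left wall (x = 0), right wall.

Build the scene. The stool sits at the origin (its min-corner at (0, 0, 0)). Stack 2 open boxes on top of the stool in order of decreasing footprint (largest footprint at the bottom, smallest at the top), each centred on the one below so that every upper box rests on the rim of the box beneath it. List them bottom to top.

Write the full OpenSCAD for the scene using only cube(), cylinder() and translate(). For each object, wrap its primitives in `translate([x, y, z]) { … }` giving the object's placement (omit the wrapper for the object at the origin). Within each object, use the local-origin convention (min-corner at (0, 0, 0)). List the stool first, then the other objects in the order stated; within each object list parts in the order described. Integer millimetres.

translate([0, 0, 392]) cube([314, 260, 39]);
translate([21, 21, 0]) cylinder(h = 392, r = 21);
translate([293, 21, 0]) cylinder(h = 392, r = 21);
translate([21, 239, 0]) cylinder(h = 392, r = 21);
translate([293, 239, 0]) cylinder(h = 392, r = 21);
translate([88, 12, 431]) {
  cube([138, 236, 21]);
  translate([0, 0, 21]) cube([138, 21, 65]);
  translate([0, 215, 21]) cube([138, 21, 65]);
  translate([0, 21, 21]) cube([21, 194, 65]);
  translate([117, 21, 21]) cube([21, 194, 65]);
}
translate([92, 13, 517]) {
  cube([130, 234, 25]);
  translate([0, 0, 25]) cube([130, 25, 160]);
  translate([0, 209, 25]) cube([130, 25, 160]);
  translate([0, 25, 25]) cube([25, 184, 160]);
  translate([105, 25, 25]) cube([25, 184, 160]);
}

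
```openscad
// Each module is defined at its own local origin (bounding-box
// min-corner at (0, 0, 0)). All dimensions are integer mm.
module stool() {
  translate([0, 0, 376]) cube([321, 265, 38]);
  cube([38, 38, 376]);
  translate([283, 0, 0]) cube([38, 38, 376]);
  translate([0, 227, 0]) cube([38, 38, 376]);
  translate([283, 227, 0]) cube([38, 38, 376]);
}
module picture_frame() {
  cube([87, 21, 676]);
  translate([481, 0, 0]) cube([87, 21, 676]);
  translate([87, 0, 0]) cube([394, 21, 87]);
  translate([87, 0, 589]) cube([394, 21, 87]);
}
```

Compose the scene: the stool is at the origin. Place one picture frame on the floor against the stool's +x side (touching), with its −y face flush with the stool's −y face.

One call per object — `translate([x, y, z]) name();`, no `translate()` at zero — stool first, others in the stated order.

stool();
translate([321, 0, 0]) picture_frame();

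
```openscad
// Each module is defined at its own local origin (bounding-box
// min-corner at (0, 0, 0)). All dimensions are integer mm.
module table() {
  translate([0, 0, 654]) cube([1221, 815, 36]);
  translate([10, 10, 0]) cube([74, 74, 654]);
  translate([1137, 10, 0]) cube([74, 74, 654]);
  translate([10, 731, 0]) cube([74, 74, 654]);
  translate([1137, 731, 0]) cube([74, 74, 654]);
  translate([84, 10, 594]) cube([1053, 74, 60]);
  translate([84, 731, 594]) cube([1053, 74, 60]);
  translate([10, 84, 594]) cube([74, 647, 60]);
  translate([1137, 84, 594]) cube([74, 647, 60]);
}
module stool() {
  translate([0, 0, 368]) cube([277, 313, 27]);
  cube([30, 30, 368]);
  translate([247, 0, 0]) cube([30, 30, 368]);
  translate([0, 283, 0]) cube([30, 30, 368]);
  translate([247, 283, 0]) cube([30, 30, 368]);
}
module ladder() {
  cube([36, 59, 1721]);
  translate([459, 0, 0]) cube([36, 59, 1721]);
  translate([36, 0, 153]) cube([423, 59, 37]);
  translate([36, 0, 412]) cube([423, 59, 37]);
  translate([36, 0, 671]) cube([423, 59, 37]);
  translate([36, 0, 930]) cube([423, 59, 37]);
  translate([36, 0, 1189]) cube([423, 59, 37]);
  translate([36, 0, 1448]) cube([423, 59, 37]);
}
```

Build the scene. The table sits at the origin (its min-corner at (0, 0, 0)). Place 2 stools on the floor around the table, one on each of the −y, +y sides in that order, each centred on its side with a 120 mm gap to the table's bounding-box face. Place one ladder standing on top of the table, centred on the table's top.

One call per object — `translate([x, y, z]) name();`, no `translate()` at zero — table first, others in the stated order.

table();
translate([472, -433, 0]) stool();
translate([472, 935, 0]) stool();
translate([363, 378, 690]) ladder();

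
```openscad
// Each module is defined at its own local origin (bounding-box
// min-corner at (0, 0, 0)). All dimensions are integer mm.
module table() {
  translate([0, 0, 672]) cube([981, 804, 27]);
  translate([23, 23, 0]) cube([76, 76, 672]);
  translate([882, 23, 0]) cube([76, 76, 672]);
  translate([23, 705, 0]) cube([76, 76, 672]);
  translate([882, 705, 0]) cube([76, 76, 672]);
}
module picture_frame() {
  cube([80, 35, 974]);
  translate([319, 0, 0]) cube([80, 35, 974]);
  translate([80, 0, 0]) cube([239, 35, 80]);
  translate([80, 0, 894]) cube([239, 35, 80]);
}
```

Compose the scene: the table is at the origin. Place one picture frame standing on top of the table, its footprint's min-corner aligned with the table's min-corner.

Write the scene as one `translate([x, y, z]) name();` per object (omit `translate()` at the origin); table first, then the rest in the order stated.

table();
translate([0, 0, 699]) picture_frame();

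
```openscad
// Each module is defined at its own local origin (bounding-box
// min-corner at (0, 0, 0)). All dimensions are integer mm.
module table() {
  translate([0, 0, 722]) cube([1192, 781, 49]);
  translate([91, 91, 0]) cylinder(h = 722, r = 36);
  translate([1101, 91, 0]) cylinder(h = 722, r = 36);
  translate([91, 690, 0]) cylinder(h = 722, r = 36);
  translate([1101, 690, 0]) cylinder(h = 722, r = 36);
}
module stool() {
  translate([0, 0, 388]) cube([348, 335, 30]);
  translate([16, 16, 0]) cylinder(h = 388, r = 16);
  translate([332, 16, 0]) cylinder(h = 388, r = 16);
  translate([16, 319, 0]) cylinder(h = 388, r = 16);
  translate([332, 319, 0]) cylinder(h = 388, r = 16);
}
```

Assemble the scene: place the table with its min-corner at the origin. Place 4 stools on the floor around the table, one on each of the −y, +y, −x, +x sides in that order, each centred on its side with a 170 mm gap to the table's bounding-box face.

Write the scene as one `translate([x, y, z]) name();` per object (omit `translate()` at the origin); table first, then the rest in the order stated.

table();
translate([422, -505, 0]) stool();
translate([422, 951, 0]) stool();
translate([-518, 223, 0]) stool();
translate([1362, 223, 0]) stool();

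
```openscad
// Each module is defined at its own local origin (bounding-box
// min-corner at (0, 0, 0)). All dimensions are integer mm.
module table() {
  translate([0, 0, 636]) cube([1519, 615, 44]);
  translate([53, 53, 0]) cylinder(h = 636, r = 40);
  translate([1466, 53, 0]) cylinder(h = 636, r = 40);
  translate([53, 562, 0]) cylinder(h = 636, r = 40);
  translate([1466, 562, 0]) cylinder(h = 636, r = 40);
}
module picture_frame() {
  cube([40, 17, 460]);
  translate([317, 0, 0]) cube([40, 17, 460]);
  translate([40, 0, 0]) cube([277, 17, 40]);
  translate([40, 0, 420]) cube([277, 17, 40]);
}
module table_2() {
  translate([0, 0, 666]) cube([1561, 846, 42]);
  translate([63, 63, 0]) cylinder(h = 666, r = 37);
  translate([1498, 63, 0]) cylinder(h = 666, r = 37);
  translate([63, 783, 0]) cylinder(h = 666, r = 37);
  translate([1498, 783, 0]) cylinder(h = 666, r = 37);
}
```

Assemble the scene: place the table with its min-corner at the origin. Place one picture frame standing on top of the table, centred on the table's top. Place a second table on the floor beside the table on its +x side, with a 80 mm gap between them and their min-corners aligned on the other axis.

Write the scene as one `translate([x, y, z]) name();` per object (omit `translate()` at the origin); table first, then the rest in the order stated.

table();
translate([581, 299, 680]) picture_frame();
translate([1599, 0, 0]) table_2();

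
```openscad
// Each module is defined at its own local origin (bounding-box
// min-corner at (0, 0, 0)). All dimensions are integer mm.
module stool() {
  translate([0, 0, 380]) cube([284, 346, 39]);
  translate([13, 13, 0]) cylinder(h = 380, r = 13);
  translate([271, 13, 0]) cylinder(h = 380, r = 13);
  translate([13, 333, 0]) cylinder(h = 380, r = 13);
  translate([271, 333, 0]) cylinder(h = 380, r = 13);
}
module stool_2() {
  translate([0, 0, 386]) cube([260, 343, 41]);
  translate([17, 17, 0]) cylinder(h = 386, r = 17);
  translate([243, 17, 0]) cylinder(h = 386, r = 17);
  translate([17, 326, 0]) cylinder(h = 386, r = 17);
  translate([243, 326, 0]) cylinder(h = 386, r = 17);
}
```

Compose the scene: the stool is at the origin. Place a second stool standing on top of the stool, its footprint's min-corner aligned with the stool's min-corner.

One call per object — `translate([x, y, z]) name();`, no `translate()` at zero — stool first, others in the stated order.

stool();
translate([0, 0, 419]) stool_2();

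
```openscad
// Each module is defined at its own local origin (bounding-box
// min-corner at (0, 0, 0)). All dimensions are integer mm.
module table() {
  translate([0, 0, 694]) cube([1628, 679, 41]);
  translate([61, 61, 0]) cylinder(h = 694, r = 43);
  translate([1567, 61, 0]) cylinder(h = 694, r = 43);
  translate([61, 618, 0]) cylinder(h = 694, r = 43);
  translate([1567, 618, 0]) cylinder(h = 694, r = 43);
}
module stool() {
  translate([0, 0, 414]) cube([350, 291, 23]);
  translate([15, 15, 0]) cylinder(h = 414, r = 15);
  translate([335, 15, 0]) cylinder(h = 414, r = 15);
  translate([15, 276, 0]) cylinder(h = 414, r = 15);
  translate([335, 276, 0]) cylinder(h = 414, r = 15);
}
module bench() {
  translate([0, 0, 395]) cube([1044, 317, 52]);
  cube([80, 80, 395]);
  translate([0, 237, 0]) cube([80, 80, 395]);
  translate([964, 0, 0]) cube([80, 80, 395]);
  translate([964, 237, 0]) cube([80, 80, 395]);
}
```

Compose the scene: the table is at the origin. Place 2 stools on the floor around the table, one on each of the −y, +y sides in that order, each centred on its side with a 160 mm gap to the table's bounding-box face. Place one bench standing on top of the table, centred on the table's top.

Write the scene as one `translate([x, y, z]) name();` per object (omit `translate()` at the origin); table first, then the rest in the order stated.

table();
translate([639, -451, 0]) stool();
translate([639, 839, 0]) stool();
translate([292, 181, 735]) bench();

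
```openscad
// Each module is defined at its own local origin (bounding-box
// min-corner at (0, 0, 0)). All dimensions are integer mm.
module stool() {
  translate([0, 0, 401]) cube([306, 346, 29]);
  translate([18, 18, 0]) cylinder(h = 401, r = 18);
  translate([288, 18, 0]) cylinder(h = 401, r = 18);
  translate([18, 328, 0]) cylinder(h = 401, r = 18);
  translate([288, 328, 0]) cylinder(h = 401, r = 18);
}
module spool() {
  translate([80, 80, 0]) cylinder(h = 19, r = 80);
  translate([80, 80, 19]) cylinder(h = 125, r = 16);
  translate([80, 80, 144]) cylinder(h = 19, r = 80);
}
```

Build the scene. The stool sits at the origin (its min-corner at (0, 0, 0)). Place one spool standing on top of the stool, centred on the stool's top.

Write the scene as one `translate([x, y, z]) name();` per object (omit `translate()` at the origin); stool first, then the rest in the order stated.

stool();
translate([73, 93, 430]) spool();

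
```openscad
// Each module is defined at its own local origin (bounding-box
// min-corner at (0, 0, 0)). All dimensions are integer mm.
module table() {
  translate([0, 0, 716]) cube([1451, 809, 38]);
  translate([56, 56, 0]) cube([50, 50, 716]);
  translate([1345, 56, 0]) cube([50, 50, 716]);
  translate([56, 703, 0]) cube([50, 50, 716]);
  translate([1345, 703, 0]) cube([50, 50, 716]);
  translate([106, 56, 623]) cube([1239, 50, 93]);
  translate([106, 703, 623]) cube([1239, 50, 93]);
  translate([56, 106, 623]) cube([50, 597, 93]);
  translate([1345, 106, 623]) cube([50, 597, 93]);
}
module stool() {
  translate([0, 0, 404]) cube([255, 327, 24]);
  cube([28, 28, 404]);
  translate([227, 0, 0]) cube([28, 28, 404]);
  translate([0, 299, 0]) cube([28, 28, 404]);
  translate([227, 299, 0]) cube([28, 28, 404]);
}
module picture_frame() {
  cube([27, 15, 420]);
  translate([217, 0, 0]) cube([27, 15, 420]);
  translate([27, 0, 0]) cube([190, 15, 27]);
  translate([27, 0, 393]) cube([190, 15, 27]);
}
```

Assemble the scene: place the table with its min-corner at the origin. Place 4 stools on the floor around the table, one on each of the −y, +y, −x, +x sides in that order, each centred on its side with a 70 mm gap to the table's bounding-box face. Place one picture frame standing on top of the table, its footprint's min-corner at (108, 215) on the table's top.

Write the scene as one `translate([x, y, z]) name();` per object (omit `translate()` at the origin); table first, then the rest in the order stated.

table();
translate([598, -397, 0]) stool();
translate([598, 879, 0]) stool();
translate([-325, 241, 0]) stool();
translate([1521, 241, 0]) stool();
translate([108, 215, 754]) picture_frame();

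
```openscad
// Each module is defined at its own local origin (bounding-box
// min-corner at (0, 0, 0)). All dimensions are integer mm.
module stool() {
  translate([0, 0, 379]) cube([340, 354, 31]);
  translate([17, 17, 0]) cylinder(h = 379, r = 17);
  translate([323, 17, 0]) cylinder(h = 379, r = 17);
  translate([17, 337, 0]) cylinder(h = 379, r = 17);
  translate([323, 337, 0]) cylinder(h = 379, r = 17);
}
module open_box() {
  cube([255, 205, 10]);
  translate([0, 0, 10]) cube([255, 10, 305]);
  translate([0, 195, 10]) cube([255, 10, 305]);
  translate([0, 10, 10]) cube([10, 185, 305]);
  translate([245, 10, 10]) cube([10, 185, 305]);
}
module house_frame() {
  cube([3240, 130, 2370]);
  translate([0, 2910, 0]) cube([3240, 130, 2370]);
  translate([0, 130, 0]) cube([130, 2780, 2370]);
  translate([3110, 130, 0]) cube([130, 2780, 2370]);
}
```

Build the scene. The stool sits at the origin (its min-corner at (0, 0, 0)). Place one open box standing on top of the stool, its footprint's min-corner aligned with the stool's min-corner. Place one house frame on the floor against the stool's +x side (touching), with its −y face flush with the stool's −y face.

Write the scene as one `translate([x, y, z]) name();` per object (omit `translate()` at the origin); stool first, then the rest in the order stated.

stool();
translate([0, 0, 410]) open_box();
translate([340, 0, 0]) house_frame();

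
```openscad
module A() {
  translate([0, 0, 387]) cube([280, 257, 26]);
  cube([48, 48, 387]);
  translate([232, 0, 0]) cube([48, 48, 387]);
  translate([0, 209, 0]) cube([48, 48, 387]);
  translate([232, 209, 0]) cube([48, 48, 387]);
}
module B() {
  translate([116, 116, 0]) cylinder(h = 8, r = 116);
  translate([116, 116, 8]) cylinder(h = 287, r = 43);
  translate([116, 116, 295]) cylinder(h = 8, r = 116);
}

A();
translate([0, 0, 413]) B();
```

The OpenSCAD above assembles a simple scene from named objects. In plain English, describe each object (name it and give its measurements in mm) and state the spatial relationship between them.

A is a four-legged stool. The seat is 280×257 mm, 26 mm thick, top at z = 413 mm. It stands on four square legs, each 48×48 mm in cross-section, from z = 0 to the seat underside, each flush with a corner of the seat.

B is a spool: two coaxial disc flanges of radius 116 mm and thickness 8 mm, joined by a core cylinder of radius 43 mm and height 287 mm. The lower flange rests on z = 0 and the three cylinders share a vertical axis.

The spool is on top of the stool.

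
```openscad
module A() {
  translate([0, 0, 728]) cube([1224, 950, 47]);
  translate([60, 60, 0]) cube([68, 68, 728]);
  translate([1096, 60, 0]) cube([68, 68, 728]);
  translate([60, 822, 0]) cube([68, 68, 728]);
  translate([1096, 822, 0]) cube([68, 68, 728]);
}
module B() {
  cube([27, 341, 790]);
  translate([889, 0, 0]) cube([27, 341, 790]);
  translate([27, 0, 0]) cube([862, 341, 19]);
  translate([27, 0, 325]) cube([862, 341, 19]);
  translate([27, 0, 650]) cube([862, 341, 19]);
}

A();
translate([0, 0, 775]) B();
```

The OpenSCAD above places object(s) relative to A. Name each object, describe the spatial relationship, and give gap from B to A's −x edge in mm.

A is a table. B is a bookshelf. The bookshelf is on top of the table. The gap from the bookshelf to the table's −x edge is 0 mm.

The bookshelf's min-x is at 0; the table's min-x is 0; gap = 0 mm.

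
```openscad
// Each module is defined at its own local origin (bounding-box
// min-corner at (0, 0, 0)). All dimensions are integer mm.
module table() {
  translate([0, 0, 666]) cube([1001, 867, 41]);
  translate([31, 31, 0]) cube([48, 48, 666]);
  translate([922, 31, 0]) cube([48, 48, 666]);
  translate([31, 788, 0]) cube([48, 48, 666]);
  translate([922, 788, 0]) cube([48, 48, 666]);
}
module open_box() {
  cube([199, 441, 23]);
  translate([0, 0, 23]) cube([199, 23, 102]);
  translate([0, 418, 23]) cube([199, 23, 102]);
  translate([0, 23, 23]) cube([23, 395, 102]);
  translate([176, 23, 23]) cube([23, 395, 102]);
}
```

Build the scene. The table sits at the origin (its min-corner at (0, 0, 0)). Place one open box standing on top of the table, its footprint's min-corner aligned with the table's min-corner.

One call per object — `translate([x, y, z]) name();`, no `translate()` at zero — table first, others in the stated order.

table();
translate([0, 0, 707]) open_box();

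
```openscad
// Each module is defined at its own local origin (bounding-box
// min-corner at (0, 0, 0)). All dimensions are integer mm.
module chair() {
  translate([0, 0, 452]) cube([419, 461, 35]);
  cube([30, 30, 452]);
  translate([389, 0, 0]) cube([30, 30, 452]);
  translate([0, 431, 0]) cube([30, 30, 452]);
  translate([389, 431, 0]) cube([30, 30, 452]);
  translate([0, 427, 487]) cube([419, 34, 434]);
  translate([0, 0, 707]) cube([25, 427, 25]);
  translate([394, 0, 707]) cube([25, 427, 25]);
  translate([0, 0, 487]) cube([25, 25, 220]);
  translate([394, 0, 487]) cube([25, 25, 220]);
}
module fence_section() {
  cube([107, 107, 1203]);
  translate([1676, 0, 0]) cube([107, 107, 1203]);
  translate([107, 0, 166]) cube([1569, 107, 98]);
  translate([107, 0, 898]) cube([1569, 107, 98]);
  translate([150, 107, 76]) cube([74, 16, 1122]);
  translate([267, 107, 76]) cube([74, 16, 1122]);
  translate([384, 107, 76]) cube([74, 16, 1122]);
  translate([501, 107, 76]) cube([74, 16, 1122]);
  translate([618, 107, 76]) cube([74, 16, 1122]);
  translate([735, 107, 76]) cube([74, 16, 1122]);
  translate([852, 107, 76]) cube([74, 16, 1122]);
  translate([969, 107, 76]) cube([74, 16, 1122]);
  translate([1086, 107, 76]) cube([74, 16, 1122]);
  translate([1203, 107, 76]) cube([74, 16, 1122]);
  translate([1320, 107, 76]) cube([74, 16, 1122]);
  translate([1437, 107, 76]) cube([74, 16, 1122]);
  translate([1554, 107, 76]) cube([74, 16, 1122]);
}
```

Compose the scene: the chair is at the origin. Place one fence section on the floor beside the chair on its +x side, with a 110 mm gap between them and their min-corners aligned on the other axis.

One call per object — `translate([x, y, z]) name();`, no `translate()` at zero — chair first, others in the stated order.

chair();
translate([529, 0, 0]) fence_section();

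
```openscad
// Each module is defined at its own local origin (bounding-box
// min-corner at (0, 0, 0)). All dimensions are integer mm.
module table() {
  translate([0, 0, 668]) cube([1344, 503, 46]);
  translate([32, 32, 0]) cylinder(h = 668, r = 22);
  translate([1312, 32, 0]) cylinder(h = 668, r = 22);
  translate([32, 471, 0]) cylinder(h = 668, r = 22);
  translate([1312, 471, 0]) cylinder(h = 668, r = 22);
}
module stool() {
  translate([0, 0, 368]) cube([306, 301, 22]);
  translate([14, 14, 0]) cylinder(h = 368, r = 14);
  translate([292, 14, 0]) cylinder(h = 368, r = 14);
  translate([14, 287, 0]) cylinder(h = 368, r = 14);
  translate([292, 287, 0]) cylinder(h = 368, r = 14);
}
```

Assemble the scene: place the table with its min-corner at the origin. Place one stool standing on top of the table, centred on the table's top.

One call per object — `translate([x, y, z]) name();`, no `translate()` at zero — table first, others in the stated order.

table();
translate([519, 101, 714]) stool();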